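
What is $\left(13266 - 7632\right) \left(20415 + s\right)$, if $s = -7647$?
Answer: $71934912$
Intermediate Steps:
$\left(13266 - 7632\right) \left(20415 + s\right) = \left(13266 - 7632\right) \left(20415 - 7647\right) = 5634 \cdot 12768 = 71934912$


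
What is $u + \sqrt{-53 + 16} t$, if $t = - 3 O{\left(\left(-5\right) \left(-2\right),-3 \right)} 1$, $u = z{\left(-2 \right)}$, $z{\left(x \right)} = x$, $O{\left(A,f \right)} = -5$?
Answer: $-2 + 15 i \sqrt{37} \approx -2.0 + 91.241 i$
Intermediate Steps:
$u = -2$
$t = 15$ ($t = \left(-3\right) \left(-5\right) 1 = 15 \cdot 1 = 15$)
$u + \sqrt{-53 + 16} t = -2 + \sqrt{-53 + 16} \cdot 15 = -2 + \sqrt{-37} \cdot 15 = -2 + i \sqrt{37} \cdot 15 = -2 + 15 i \sqrt{37}$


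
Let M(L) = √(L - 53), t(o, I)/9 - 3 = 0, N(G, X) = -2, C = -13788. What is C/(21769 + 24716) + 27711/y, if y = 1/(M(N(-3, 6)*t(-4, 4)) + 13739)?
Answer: 1966426179253/5165 + 27711*I*√107 ≈ 3.8072e+8 + 2.8665e+5*I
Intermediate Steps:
t(o, I) = 27 (t(o, I) = 27 + 9*0 = 27 + 0 = 27)
M(L) = √(-53 + L)
y = 1/(13739 + I*√107) (y = 1/(√(-53 - 2*27) + 13739) = 1/(√(-53 - 54) + 13739) = 1/(√(-107) + 13739) = 1/(I*√107 + 13739) = 1/(13739 + I*√107) ≈ 7.2785e-5 - 5.48e-8*I)
C/(21769 + 24716) + 27711/y = -13788/(21769 + 24716) + 27711/(13739/188760228 - I*√107/188760228) = -13788/46485 + 27711/(13739/188760228 - I*√107/188760228) = -13788*1/46485 + 27711/(13739/188760228 - I*√107/188760228) = -1532/5165 + 27711/(13739/188760228 - I*√107/188760228)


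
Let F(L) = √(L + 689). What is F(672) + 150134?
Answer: 150134 + √1361 ≈ 1.5017e+5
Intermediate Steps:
F(L) = √(689 + L)
F(672) + 150134 = √(689 + 672) + 150134 = √1361 + 150134 = 150134 + √1361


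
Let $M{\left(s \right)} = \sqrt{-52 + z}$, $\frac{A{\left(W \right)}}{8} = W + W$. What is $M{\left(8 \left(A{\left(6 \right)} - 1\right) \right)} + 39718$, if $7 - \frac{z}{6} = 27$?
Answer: $39718 + 2 i \sqrt{43} \approx 39718.0 + 13.115 i$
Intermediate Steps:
$A{\left(W \right)} = 16 W$ ($A{\left(W \right)} = 8 \left(W + W\right) = 8 \cdot 2 W = 16 W$)
$z = -120$ ($z = 42 - 162 = -120$)
$M{\left(s \right)} = 2 i \sqrt{43}$ ($M{\left(s \right)} = \sqrt{-52 - 120} = \sqrt{-172} = 2 i \sqrt{43}$)
$M{\left(8 \left(A{\left(6 \right)} - 1\right) \right)} + 39718 = 2 i \sqrt{43} + 39718 = 39718 + 2 i \sqrt{43}$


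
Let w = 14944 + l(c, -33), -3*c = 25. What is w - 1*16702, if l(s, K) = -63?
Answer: -1821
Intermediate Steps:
c = -25/3 (c = -⅓*25 = -25/3 ≈ -8.3333)
w = 14881 (w = 14944 - 63 = 14881)
w - 1*16702 = 14881 - 1*16702 = 14881 - 16702 = -1821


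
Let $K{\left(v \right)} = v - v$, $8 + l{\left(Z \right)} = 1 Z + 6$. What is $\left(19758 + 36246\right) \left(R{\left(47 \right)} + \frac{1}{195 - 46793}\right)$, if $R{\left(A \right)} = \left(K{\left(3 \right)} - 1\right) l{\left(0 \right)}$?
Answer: $\frac{2609646390}{23299} \approx 1.1201 \cdot 10^{5}$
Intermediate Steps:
$l{\left(Z \right)} = -2 + Z$ ($l{\left(Z \right)} = -8 + \left(1 Z + 6\right) = -8 + \left(Z + 6\right) = -8 + \left(6 + Z\right) = -2 + Z$)
$K{\left(v \right)} = 0$
$R{\left(A \right)} = 2$ ($R{\left(A \right)} = \left(0 - 1\right) \left(-2 + 0\right) = \left(-1\right) \left(-2\right) = 2$)
$\left(19758 + 36246\right) \left(R{\left(47 \right)} + \frac{1}{195 - 46793}\right) = \left(19758 + 36246\right) \left(2 + \frac{1}{195 - 46793}\right) = 56004 \left(2 + \frac{1}{-46598}\right) = 56004 \left(2 - \frac{1}{46598}\right) = 56004 \cdot \frac{93195}{46598} = \frac{2609646390}{23299}$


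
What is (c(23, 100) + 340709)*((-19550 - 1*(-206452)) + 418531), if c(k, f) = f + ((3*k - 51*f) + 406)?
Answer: 203536887672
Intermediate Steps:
c(k, f) = 406 - 50*f + 3*k (c(k, f) = f + ((-51*f + 3*k) + 406) = f + (406 - 51*f + 3*k) = 406 - 50*f + 3*k)
(c(23, 100) + 340709)*((-19550 - 1*(-206452)) + 418531) = ((406 - 50*100 + 3*23) + 340709)*((-19550 - 1*(-206452)) + 418531) = ((406 - 5000 + 69) + 340709)*((-19550 + 206452) + 418531) = (-4525 + 340709)*(186902 + 418531) = 336184*605433 = 203536887672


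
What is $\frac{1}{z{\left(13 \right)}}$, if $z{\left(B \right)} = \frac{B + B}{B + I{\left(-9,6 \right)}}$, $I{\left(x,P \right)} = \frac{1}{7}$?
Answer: $\frac{46}{91} \approx 0.50549$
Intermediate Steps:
$I{\left(x,P \right)} = \frac{1}{7}$
$z{\left(B \right)} = \frac{2 B}{\frac{1}{7} + B}$ ($z{\left(B \right)} = \frac{B + B}{B + \frac{1}{7}} = \frac{2 B}{\frac{1}{7} + B}$)
$\frac{1}{z{\left(13 \right)}} = \frac{1}{14 \cdot 13 \frac{1}{1 + 7 \cdot 13}} = \frac{1}{14 \cdot 13 \frac{1}{1 + 91}} = \frac{1}{14 \cdot 13 \cdot \frac{1}{92}} = \frac{1}{\frac{91}{46}} = \frac{46}{91}$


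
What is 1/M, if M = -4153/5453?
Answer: -5453/4153 ≈ -1.3130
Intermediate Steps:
M = -4153/5453 (M = -4153*1/5453 = -4153/5453 ≈ -0.76160)
1/M = 1/(-4153/5453) = -5453/4153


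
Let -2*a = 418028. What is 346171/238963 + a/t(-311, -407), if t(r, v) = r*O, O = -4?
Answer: -24757987879/148634986 ≈ -166.57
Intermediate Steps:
t(r, v) = -4*r (t(r, v) = r*(-4) = -4*r)
a = -209014 (a = -1/2*418028 = -209014)
346171/238963 + a/t(-311, -407) = 346171/238963 - 209014/((-4*(-311))) = 346171*(1/238963) - 209014/1244 = 346171/238963 - 209014*1/1244 = 346171/238963 - 104507/622 = -24757987879/148634986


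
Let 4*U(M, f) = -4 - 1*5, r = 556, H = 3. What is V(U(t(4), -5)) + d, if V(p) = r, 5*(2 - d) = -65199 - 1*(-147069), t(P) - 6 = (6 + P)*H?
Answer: -15816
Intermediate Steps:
t(P) = 24 + 3*P (t(P) = 6 + (6 + P)*3 = 6 + (18 + 3*P) = 24 + 3*P)
U(M, f) = -9/4 (U(M, f) = (-4 - 1*5)/4 = (-4 - 5)/4 = (¼)*(-9) = -9/4)
d = -16372 (d = 2 - (-65199 - 1*(-147069))/5 = 2 - (-65199 + 147069)/5 = 2 - ⅕*81870 = 2 - 16374 = -16372)
V(p) = 556
V(U(t(4), -5)) + d = 556 - 16372 = -15816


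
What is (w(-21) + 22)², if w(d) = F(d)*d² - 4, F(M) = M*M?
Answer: 37829861001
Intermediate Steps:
F(M) = M²
w(d) = -4 + d⁴ (w(d) = d²*d² - 4 = d⁴ - 4 = -4 + d⁴)
(w(-21) + 22)² = ((-4 + (-21)⁴) + 22)² = ((-4 + 194481) + 22)² = (194477 + 22)² = 194499² = 37829861001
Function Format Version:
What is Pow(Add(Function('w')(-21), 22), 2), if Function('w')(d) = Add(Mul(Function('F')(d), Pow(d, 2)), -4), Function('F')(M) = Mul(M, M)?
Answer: 37829861001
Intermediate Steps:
Function('F')(M) = Pow(M, 2)
Function('w')(d) = Add(-4, Pow(d, 4)) (Function('w')(d) = Add(Mul(Pow(d, 2), Pow(d, 2)), -4) = Add(Pow(d, 4), -4) = Add(-4, Pow(d, 4)))
Pow(Add(Function('w')(-21), 22), 2) = Pow(Add(Add(-4, Pow(-21, 4)), 22), 2) = Pow(Add(Add(-4, 194481), 22), 2) = Pow(Add(194477, 22), 2) = Pow(194499, 2) = 37829861001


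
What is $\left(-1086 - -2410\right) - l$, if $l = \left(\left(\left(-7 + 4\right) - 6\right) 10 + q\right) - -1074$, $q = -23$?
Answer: $363$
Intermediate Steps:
$l = 961$ ($l = \left(\left(\left(-7 + 4\right) - 6\right) 10 - 23\right) - -1074 = \left(\left(-3 - 6\right) 10 - 23\right) + 1074 = \left(\left(-9\right) 10 - 23\right) + 1074 = \left(-90 - 23\right) + 1074 = -113 + 1074 = 961$)
$\left(-1086 - -2410\right) - l = \left(-1086 - -2410\right) - 961 = \left(-1086 + 2410\right) - 961 = 1324 - 961 = 363$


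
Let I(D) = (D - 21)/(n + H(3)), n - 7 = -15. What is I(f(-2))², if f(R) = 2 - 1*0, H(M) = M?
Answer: 361/25 ≈ 14.440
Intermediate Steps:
n = -8 (n = 7 - 15 = -8)
f(R) = 2 (f(R) = 2 + 0 = 2)
I(D) = 21/5 - D/5 (I(D) = (D - 21)/(-8 + 3) = (-21 + D)/(-5) = (-21 + D)*(-⅕) = 21/5 - D/5)
I(f(-2))² = (21/5 - ⅕*2)² = (21/5 - ⅖)² = (19/5)² = 361/25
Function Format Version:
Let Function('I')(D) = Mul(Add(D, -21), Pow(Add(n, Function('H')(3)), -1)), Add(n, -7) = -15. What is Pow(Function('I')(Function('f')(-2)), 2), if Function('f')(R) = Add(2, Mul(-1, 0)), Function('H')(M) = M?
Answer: Rational(361, 25) ≈ 14.440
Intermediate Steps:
n = -8 (n = Add(7, -15) = -8)
Function('f')(R) = 2 (Function('f')(R) = Add(2, 0) = 2)
Function('I')(D) = Add(Rational(21, 5), Mul(Rational(-1, 5), D)) (Function('I')(D) = Mul(Add(D, -21), Pow(Add(-8, 3), -1)) = Mul(Add(-21, D), Pow(-5, -1)) = Mul(Add(-21, D), Rational(-1, 5)) = Add(Rational(21, 5), Mul(Rational(-1, 5), D)))
Pow(Function('I')(Function('f')(-2)), 2) = Pow(Add(Rational(21, 5), Mul(Rational(-1, 5), 2)), 2) = Pow(Add(Rational(21, 5), Rational(-2, 5)), 2) = Pow(Rational(19, 5), 2) = Rational(361, 25)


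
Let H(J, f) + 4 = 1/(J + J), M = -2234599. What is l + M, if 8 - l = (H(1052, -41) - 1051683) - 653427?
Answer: -1114019609/2104 ≈ -5.2948e+5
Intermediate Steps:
H(J, f) = -4 + 1/(2*J) (H(J, f) = -4 + 1/(J + J) = -4 + 1/(2*J))
l = 3587576687/2104 (l = 8 - (((-4 + (½)/1052) - 1051683) - 653427) = 8 - (((-4 + (½)*(1/1052)) - 1051683) - 653427) = 8 - (((-4 + 1/2104) - 1051683) - 653427) = 8 - ((-8415/2104 - 1051683) - 653427) = 8 - (-2212749447/2104 - 653427) = 8 - 1*(-3587559855/2104) = 8 + 3587559855/2104 = 3587576687/2104 ≈ 1.7051e+6)
l + M = 3587576687/2104 - 2234599 = -1114019609/2104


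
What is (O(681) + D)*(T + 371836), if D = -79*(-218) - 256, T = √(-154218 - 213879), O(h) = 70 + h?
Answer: 6587818412 + 17717*I*√368097 ≈ 6.5878e+9 + 1.0749e+7*I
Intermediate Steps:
T = I*√368097 (T = √(-368097) = I*√368097 ≈ 606.71*I)
D = 16966 (D = 17222 - 256 = 16966)
(O(681) + D)*(T + 371836) = ((70 + 681) + 16966)*(I*√368097 + 371836) = (751 + 16966)*(371836 + I*√368097) = 17717*(371836 + I*√368097) = 6587818412 + 17717*I*√368097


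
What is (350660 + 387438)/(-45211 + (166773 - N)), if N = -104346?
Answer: 369049/112954 ≈ 3.2673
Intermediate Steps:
(350660 + 387438)/(-45211 + (166773 - N)) = (350660 + 387438)/(-45211 + (166773 - 1*(-104346))) = 738098/(-45211 + (166773 + 104346)) = 738098/(-45211 + 271119) = 738098/225908 = 738098*(1/225908) = 369049/112954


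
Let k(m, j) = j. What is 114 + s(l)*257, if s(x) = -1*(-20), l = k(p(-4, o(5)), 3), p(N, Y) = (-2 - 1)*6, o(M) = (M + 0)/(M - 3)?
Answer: 5254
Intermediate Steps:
o(M) = M/(-3 + M)
p(N, Y) = -18 (p(N, Y) = -3*6 = -18)
l = 3
s(x) = 20
114 + s(l)*257 = 114 + 20*257 = 114 + 5140 = 5254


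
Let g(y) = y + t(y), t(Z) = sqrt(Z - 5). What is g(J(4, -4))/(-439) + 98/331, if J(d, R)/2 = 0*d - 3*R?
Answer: 35078/145309 - sqrt(19)/439 ≈ 0.23147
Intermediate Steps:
J(d, R) = -6*R (J(d, R) = 2*(0*d - 3*R) = 2*(0 - 3*R) = 2*(-3*R) = -6*R)
t(Z) = sqrt(-5 + Z)
g(y) = y + sqrt(-5 + y)
g(J(4, -4))/(-439) + 98/331 = (-6*(-4) + sqrt(-5 - 6*(-4)))/(-439) + 98/331 = (24 + sqrt(-5 + 24))*(-1/439) + 98*(1/331) = (24 + sqrt(19))*(-1/439) + 98/331 = (-24/439 - sqrt(19)/439) + 98/331 = 35078/145309 - sqrt(19)/439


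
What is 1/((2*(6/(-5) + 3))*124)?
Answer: 5/2232 ≈ 0.0022401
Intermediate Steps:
1/((2*(6/(-5) + 3))*124) = 1/((2*(6*(-⅕) + 3))*124) = 1/((2*(-6/5 + 3))*124) = 1/((2*(9/5))*124) = 1/((18/5)*124) = 1/(2232/5) = 5/2232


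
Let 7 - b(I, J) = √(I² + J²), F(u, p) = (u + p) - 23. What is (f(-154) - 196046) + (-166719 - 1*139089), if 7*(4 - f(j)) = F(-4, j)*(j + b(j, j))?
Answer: -505651 - 3982*√2 ≈ -5.1128e+5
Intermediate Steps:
F(u, p) = -23 + p + u (F(u, p) = (p + u) - 23 = -23 + p + u)
b(I, J) = 7 - √(I² + J²)
f(j) = 4 - (-27 + j)*(7 + j - √2*√(j²))/7 (f(j) = 4 - (-23 + j - 4)*(j + (7 - √(j² + j²)))/7 = 4 - (-27 + j)*(j + (7 - √(2*j²)))/7 = 4 - (-27 + j)*(j + (7 - √2*√(j²)))/7 = 4 - (-27 + j)*(7 + j - √2*√(j²))/7)
(f(-154) - 196046) + (-166719 - 1*139089) = ((4 - ⅐*(-154)*(-27 - 154) + (-27 - 154)*(-7 + √2*√((-154)²))/7) - 196046) + (-166719 - 1*139089) = ((4 - ⅐*(-154)*(-181) + (⅐)*(-181)*(-7 + √2*√23716)) - 196046) + (-166719 - 139089) = ((4 - 3982 + (⅐)*(-181)*(-7 + √2*154)) - 196046) - 305808 = ((4 - 3982 + (⅐)*(-181)*(-7 + 154*√2)) - 196046) - 305808 = ((4 - 3982 + (181 - 3982*√2)) - 196046) - 305808 = ((-3797 - 3982*√2) - 196046) - 305808 = (-199843 - 3982*√2) - 305808 = -505651 - 3982*√2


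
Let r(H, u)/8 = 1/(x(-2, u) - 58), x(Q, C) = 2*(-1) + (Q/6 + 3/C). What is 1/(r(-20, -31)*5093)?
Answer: -1405/947298 ≈ -0.0014832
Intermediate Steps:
x(Q, C) = -2 + 3/C + Q/6 (x(Q, C) = -2 + (Q*(⅙) + 3/C) = -2 + (Q/6 + 3/C) = -2 + (3/C + Q/6) = -2 + 3/C + Q/6)
r(H, u) = 8/(-181/3 + 3/u) (r(H, u) = 8/((-2 + 3/u + (⅙)*(-2)) - 58) = 8/((-2 + 3/u - ⅓) - 58) = 8/((-7/3 + 3/u) - 58) = 8/(-181/3 + 3/u))
1/(r(-20, -31)*5093) = 1/(-24*(-31)/(-9 + 181*(-31))*5093) = (1/5093)/(-24*(-31)/(-9 - 5611)) = (1/5093)/(-24*(-31)/(-5620)) = (1/5093)/(-24*(-31)*(-1/5620)) = (1/5093)/(-186/1405) = -1405/186*1/5093 = -1405/947298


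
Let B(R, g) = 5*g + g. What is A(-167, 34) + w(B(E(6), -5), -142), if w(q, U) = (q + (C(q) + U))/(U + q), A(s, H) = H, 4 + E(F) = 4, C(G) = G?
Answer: 3025/86 ≈ 35.174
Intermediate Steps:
E(F) = 0 (E(F) = -4 + 4 = 0)
B(R, g) = 6*g
w(q, U) = (U + 2*q)/(U + q) (w(q, U) = (q + (q + U))/(U + q) = (q + (U + q))/(U + q) = (U + 2*q)/(U + q))
A(-167, 34) + w(B(E(6), -5), -142) = 34 + (-142 + 2*(6*(-5)))/(-142 + 6*(-5)) = 34 + (-142 + 2*(-30))/(-142 - 30) = 34 + (-142 - 60)/(-172) = 34 - 1/172*(-202) = 34 + 101/86 = 3025/86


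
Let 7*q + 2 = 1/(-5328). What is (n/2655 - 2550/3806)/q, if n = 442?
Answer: 10542331856/5982679945 ≈ 1.7621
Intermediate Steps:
q = -10657/37296 (q = -2/7 + (⅐)/(-5328) = -2/7 + (⅐)*(-1/5328) = -2/7 - 1/37296 = -10657/37296 ≈ -0.28574)
(n/2655 - 2550/3806)/q = (442/2655 - 2550/3806)/(-10657/37296) = (442*(1/2655) - 2550*1/3806)*(-37296/10657) = (442/2655 - 1275/1903)*(-37296/10657) = -2543999/5052465*(-37296/10657) = 10542331856/5982679945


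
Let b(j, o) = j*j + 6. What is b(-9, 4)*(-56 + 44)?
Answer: -1044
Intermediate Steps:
b(j, o) = 6 + j² (b(j, o) = j² + 6 = 6 + j²)
b(-9, 4)*(-56 + 44) = (6 + (-9)²)*(-56 + 44) = (6 + 81)*(-12) = 87*(-12) = -1044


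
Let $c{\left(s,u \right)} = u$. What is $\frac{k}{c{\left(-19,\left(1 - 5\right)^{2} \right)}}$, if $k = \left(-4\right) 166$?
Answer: $- \frac{83}{2} \approx -41.5$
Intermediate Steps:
$k = -664$
$\frac{k}{c{\left(-19,\left(1 - 5\right)^{2} \right)}} = - \frac{664}{\left(1 - 5\right)^{2}} = - \frac{664}{\left(-4\right)^{2}} = - \frac{664}{16} = \left(-664\right) \frac{1}{16} = - \frac{83}{2}$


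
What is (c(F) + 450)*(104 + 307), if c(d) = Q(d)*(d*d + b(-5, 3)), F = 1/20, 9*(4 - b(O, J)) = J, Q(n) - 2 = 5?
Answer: 78202477/400 ≈ 1.9551e+5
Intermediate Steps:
Q(n) = 7 (Q(n) = 2 + 5 = 7)
b(O, J) = 4 - J/9
F = 1/20 ≈ 0.050000
c(d) = 77/3 + 7*d² (c(d) = 7*(d*d + (4 - ⅑*3)) = 7*(d² + (4 - ⅓)) = 7*(d² + 11/3) = 7*(11/3 + d²) = 77/3 + 7*d²)
(c(F) + 450)*(104 + 307) = ((77/3 + 7*(1/20)²) + 450)*(104 + 307) = ((77/3 + 7*(1/400)) + 450)*411 = ((77/3 + 7/400) + 450)*411 = (30821/1200 + 450)*411 = (570821/1200)*411 = 78202477/400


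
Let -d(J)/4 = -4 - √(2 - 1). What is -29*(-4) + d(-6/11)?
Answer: 136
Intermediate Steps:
d(J) = 20 (d(J) = -4*(-4 - √(2 - 1)) = -4*(-4 - √1) = -4*(-4 - 1*1) = -4*(-4 - 1) = -4*(-5) = 20)
-29*(-4) + d(-6/11) = -29*(-4) + 20 = 116 + 20 = 136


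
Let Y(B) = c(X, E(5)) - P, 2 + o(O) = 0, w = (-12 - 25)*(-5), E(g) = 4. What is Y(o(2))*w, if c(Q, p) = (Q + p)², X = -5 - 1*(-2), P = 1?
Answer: 0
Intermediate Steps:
w = 185 (w = -37*(-5) = 185)
X = -3 (X = -5 + 2 = -3)
o(O) = -2 (o(O) = -2 + 0 = -2)
Y(B) = 0 (Y(B) = (-3 + 4)² - 1*1 = 1² - 1 = 1 - 1 = 0)
Y(o(2))*w = 0*185 = 0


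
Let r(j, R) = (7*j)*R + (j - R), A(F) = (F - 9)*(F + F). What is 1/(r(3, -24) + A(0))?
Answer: -1/477 ≈ -0.0020964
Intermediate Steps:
A(F) = 2*F*(-9 + F) (A(F) = (-9 + F)*(2*F) = 2*F*(-9 + F))
r(j, R) = j - R + 7*R*j (r(j, R) = 7*R*j + (j - R) = j - R + 7*R*j)
1/(r(3, -24) + A(0)) = 1/((3 - 1*(-24) + 7*(-24)*3) + 2*0*(-9 + 0)) = 1/((3 + 24 - 504) + 2*0*(-9)) = 1/(-477 + 0) = 1/(-477) = -1/477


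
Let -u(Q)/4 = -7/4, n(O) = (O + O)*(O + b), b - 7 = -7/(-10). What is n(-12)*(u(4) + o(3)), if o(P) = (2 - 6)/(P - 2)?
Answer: 1548/5 ≈ 309.60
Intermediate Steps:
b = 77/10 (b = 7 - 7/(-10) = 7 - 7*(-⅒) = 7 + 7/10 = 77/10 ≈ 7.7000)
o(P) = -4/(-2 + P)
n(O) = 2*O*(77/10 + O) (n(O) = (O + O)*(O + 77/10) = (2*O)*(77/10 + O) = 2*O*(77/10 + O))
u(Q) = 7 (u(Q) = -(-28)/4 = -4*(-7/4) = 7)
n(-12)*(u(4) + o(3)) = ((⅕)*(-12)*(77 + 10*(-12)))*(7 - 4/(-2 + 3)) = ((⅕)*(-12)*(77 - 120))*(7 - 4/1) = ((⅕)*(-12)*(-43))*(7 - 4*1) = 516*(7 - 4)/5 = (516/5)*3 = 1548/5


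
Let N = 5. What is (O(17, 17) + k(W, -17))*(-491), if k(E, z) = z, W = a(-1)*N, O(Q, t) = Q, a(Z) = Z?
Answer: 0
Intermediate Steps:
W = -5 (W = -1*5 = -5)
(O(17, 17) + k(W, -17))*(-491) = (17 - 17)*(-491) = 0*(-491) = 0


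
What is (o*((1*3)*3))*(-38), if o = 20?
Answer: -6840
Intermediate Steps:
(o*((1*3)*3))*(-38) = (20*((1*3)*3))*(-38) = (20*(3*3))*(-38) = (20*9)*(-38) = 180*(-38) = -6840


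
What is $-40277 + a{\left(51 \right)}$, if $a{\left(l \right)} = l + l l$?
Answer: $-37625$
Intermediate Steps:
$a{\left(l \right)} = l + l^{2}$
$-40277 + a{\left(51 \right)} = -40277 + 51 \left(1 + 51\right) = -40277 + 51 \cdot 52 = -40277 + 2652 = -37625$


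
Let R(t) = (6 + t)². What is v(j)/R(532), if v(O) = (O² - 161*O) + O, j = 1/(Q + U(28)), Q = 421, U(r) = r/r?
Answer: -251/191618384 ≈ -1.3099e-6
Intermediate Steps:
U(r) = 1
j = 1/422 (j = 1/(421 + 1) = 1/422 ≈ 0.0023697)
v(O) = O² - 160*O
v(j)/R(532) = ((-160 + 1/422)/422)/((6 + 532)²) = ((1/422)*(-67519/422))/(538²) = -67519/178084/289444 = -67519/178084*1/289444 = -251/191618384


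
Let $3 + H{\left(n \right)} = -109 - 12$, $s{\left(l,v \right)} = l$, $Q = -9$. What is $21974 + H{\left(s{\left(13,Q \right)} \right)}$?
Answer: $21850$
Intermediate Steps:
$H{\left(n \right)} = -124$ ($H{\left(n \right)} = -3 - 121 = -124$)
$21974 + H{\left(s{\left(13,Q \right)} \right)} = 21974 - 124 = 21850$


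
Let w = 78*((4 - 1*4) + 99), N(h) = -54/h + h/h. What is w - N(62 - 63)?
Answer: 7667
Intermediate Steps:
N(h) = 1 - 54/h (N(h) = -54/h + 1 = 1 - 54/h)
w = 7722 (w = 78*((4 - 4) + 99) = 78*(0 + 99) = 78*99 = 7722)
w - N(62 - 63) = 7722 - (-54 + (62 - 63))/(62 - 63) = 7722 - (-54 - 1)/(-1) = 7722 - (-1)*(-55) = 7722 - 1*55 = 7722 - 55 = 7667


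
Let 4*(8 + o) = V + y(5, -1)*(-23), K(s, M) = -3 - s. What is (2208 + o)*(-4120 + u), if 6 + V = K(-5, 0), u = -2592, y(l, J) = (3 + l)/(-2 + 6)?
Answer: -14682500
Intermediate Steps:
y(l, J) = 3/4 + l/4 (y(l, J) = (3 + l)/4 = (3 + l)*(1/4) = 3/4 + l/4)
V = -4 (V = -6 + (-3 - 1*(-5)) = -6 + (-3 + 5) = -6 + 2 = -4)
o = -41/2 (o = -8 + (-4 + (3/4 + (1/4)*5)*(-23))/4 = -8 + (-4 + (3/4 + 5/4)*(-23))/4 = -8 + (-4 + 2*(-23))/4 = -8 + (-4 - 46)/4 = -8 + (1/4)*(-50) = -8 - 25/2 = -41/2 ≈ -20.500)
(2208 + o)*(-4120 + u) = (2208 - 41/2)*(-4120 - 2592) = (4375/2)*(-6712) = -14682500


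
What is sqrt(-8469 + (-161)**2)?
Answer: 2*sqrt(4363) ≈ 132.11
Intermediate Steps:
sqrt(-8469 + (-161)**2) = sqrt(-8469 + 25921) = sqrt(17452) = 2*sqrt(4363)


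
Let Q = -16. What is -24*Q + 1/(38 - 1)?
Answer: 14209/37 ≈ 384.03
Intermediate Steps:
-24*Q + 1/(38 - 1) = -24*(-16) + 1/(38 - 1) = 384 + 1/37 = 14209/37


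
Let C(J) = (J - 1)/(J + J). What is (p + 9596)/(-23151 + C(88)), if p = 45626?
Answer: -9719072/4074489 ≈ -2.3853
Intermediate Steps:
C(J) = (-1 + J)/(2*J) (C(J) = (-1 + J)/((2*J)) = (-1 + J)*(1/(2*J)) = (-1 + J)/(2*J))
(p + 9596)/(-23151 + C(88)) = (45626 + 9596)/(-23151 + (1/2)*(-1 + 88)/88) = 55222/(-23151 + (1/2)*(1/88)*87) = 55222/(-23151 + 87/176) = 55222/(-4074489/176) = 55222*(-176/4074489) = -9719072/4074489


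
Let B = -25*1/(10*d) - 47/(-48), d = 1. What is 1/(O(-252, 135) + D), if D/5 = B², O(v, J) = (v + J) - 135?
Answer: -2304/553963 ≈ -0.0041591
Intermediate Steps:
O(v, J) = -135 + J + v (O(v, J) = (J + v) - 135 = -135 + J + v)
B = -73/48 (B = -25/(10*1) - 47/(-48) = -25/10 - 47*(-1/48) = -25*⅒ + 47/48 = -5/2 + 47/48 = -73/48 ≈ -1.5208)
D = 26645/2304 (D = 5*(-73/48)² = 5*(5329/2304) = 26645/2304 ≈ 11.565)
1/(O(-252, 135) + D) = 1/((-135 + 135 - 252) + 26645/2304) = 1/(-252 + 26645/2304) = 1/(-553963/2304) = -2304/553963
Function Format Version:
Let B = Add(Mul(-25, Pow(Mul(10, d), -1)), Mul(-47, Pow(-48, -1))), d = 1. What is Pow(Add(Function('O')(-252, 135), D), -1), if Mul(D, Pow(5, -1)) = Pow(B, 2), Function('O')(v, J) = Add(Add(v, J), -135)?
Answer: Rational(-2304, 553963) ≈ -0.0041591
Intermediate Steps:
Function('O')(v, J) = Add(-135, J, v) (Function('O')(v, J) = Add(Add(J, v), -135) = Add(-135, J, v))
B = Rational(-73, 48) (B = Add(Mul(-25, Pow(Mul(10, 1), -1)), Mul(-47, Pow(-48, -1))) = Add(Mul(-25, Pow(10, -1)), Mul(-47, Rational(-1, 48))) = Add(Mul(-25, Rational(1, 10)), Rational(47, 48)) = Add(Rational(-5, 2), Rational(47, 48)) = Rational(-73, 48) ≈ -1.5208)
D = Rational(26645, 2304) (D = Mul(5, Pow(Rational(-73, 48), 2)) = Mul(5, Rational(5329, 2304)) = Rational(26645, 2304) ≈ 11.565)
Pow(Add(Function('O')(-252, 135), D), -1) = Pow(Add(Add(-135, 135, -252), Rational(26645, 2304)), -1) = Pow(Add(-252, Rational(26645, 2304)), -1) = Pow(Rational(-553963, 2304), -1) = Rational(-2304, 553963)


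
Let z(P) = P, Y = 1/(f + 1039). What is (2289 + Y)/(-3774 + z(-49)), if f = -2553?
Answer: -3465545/5788022 ≈ -0.59874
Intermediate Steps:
Y = -1/1514 (Y = 1/(-2553 + 1039) = 1/(-1514) = -1/1514 ≈ -0.00066050)
(2289 + Y)/(-3774 + z(-49)) = (2289 - 1/1514)/(-3774 - 49) = (3465545/1514)/(-3823) = (3465545/1514)*(-1/3823) = -3465545/5788022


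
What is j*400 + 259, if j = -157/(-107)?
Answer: 90513/107 ≈ 845.92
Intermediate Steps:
j = 157/107 (j = -157*(-1/107) = 157/107 ≈ 1.4673)
j*400 + 259 = (157/107)*400 + 259 = 62800/107 + 259 = 90513/107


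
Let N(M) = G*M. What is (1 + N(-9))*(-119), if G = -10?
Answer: -10829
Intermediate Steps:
N(M) = -10*M
(1 + N(-9))*(-119) = (1 - 10*(-9))*(-119) = (1 + 90)*(-119) = 91*(-119) = -10829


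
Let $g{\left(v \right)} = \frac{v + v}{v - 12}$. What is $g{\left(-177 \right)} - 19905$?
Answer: $- \frac{1253897}{63} \approx -19903.0$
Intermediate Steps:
$g{\left(v \right)} = \frac{2 v}{-12 + v}$
$g{\left(-177 \right)} - 19905 = 2 \left(-177\right) \frac{1}{-12 - 177} - 19905 = 2 \left(-177\right) \frac{1}{-189} - 19905 = 2 \left(-177\right) \left(- \frac{1}{189}\right) - 19905 = \frac{118}{63} - 19905 = - \frac{1253897}{63}$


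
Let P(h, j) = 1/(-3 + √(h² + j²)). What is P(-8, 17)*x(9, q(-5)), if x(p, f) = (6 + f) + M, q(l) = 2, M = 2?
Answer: 15/172 + 5*√353/172 ≈ 0.63338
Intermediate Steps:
x(p, f) = 8 + f (x(p, f) = (6 + f) + 2 = 8 + f)
P(-8, 17)*x(9, q(-5)) = (8 + 2)/(-3 + √((-8)² + 17²)) = 10/(-3 + √(64 + 289)) = 10/(-3 + √353)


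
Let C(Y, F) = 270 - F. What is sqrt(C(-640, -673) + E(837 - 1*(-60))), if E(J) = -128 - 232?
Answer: sqrt(583) ≈ 24.145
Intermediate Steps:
E(J) = -360
sqrt(C(-640, -673) + E(837 - 1*(-60))) = sqrt((270 - 1*(-673)) - 360) = sqrt((270 + 673) - 360) = sqrt(943 - 360) = sqrt(583)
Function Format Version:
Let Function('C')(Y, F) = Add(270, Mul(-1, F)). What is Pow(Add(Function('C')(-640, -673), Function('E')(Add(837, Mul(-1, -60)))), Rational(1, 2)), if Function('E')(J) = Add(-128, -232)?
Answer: Pow(583, Rational(1, 2)) ≈ 24.145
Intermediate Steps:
Function('E')(J) = -360
Pow(Add(Function('C')(-640, -673), Function('E')(Add(837, Mul(-1, -60)))), Rational(1, 2)) = Pow(Add(Add(270, Mul(-1, -673)), -360), Rational(1, 2)) = Pow(Add(Add(270, 673), -360), Rational(1, 2)) = Pow(Add(943, -360), Rational(1, 2)) = Pow(583, Rational(1, 2))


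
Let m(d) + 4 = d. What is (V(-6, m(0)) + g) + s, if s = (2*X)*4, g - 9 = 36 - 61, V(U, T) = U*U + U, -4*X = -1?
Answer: 16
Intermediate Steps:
X = ¼ (X = -¼*(-1) = ¼ ≈ 0.25000)
m(d) = -4 + d
V(U, T) = U + U² (V(U, T) = U² + U = U + U²)
g = -16 (g = 9 + (36 - 61) = 9 - 25 = -16)
s = 2 (s = (2*(¼))*4 = (½)*4 = 2)
(V(-6, m(0)) + g) + s = (-6*(1 - 6) - 16) + 2 = (-6*(-5) - 16) + 2 = (30 - 16) + 2 = 14 + 2 = 16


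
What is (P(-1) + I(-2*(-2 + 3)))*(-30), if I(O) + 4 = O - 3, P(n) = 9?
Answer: 0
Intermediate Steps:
I(O) = -7 + O (I(O) = -4 + (O - 3) = -4 + (-3 + O) = -7 + O)
(P(-1) + I(-2*(-2 + 3)))*(-30) = (9 + (-7 - 2*(-2 + 3)))*(-30) = (9 + (-7 - 2*1))*(-30) = (9 + (-7 - 2))*(-30) = (9 - 9)*(-30) = 0*(-30) = 0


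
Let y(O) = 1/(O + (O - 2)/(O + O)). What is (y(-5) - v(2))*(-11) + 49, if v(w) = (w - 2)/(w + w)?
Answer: 2217/43 ≈ 51.558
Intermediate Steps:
y(O) = 1/(O + (-2 + O)/(2*O)) (y(O) = 1/(O + (-2 + O)/((2*O))) = 1/(O + (-2 + O)*(1/(2*O))) = 1/(O + (-2 + O)/(2*O)))
v(w) = (-2 + w)/(2*w) (v(w) = (-2 + w)/((2*w)) = (-2 + w)*(1/(2*w)) = (-2 + w)/(2*w))
(y(-5) - v(2))*(-11) + 49 = (2*(-5)/(-2 - 5 + 2*(-5)**2) - (-2 + 2)/(2*2))*(-11) + 49 = (2*(-5)/(-2 - 5 + 2*25) - 0/(2*2))*(-11) + 49 = (2*(-5)/(-2 - 5 + 50) - 1*0)*(-11) + 49 = (2*(-5)/43 + 0)*(-11) + 49 = (2*(-5)*(1/43) + 0)*(-11) + 49 = (-10/43 + 0)*(-11) + 49 = -10/43*(-11) + 49 = 110/43 + 49 = 2217/43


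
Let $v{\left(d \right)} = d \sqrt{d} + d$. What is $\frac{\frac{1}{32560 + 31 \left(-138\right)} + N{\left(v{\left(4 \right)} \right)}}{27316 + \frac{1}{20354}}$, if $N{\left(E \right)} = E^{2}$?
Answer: $\frac{41446941793}{7862252680965} \approx 0.0052716$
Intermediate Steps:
$v{\left(d \right)} = d + d^{\frac{3}{2}}$ ($v{\left(d \right)} = d^{\frac{3}{2}} + d = d + d^{\frac{3}{2}}$)
$\frac{\frac{1}{32560 + 31 \left(-138\right)} + N{\left(v{\left(4 \right)} \right)}}{27316 + \frac{1}{20354}} = \frac{\frac{1}{32560 + 31 \left(-138\right)} + \left(4 + 4^{\frac{3}{2}}\right)^{2}}{27316 + \frac{1}{20354}} = \frac{\frac{1}{32560 - 4278} + \left(4 + 8\right)^{2}}{27316 + \frac{1}{20354}} = \frac{\frac{1}{28282} + 12^{2}}{\frac{555989865}{20354}} = \left(\frac{1}{28282} + 144\right) \frac{20354}{555989865} = \frac{4072609}{28282} \cdot \frac{20354}{555989865} = \frac{41446941793}{7862252680965}$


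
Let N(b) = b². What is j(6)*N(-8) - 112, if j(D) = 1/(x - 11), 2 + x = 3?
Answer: -592/5 ≈ -118.40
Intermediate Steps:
x = 1 (x = -2 + 3 = 1)
j(D) = -⅒ (j(D) = 1/(1 - 11) = 1/(-10) = -⅒)
j(6)*N(-8) - 112 = -⅒*(-8)² - 112 = -⅒*64 - 112 = -32/5 - 112 = -592/5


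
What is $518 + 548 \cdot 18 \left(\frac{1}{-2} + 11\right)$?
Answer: $104090$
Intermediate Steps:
$518 + 548 \cdot 18 \left(\frac{1}{-2} + 11\right) = 518 + 548 \cdot 18 \left(- \frac{1}{2} + 11\right) = 518 + 548 \cdot 18 \cdot \frac{21}{2} = 518 + 548 \cdot 189 = 518 + 103572 = 104090$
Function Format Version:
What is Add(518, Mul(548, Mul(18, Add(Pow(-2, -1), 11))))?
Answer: 104090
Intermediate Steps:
Add(518, Mul(548, Mul(18, Add(Pow(-2, -1), 11)))) = Add(518, Mul(548, Mul(18, Add(Rational(-1, 2), 11)))) = Add(518, Mul(548, Mul(18, Rational(21, 2)))) = Add(518, Mul(548, 189)) = Add(518, 103572) = 104090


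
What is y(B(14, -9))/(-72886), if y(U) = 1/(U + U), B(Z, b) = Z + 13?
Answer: -1/3935844 ≈ -2.5408e-7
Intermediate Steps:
B(Z, b) = 13 + Z
y(U) = 1/(2*U)
y(B(14, -9))/(-72886) = (1/(2*(13 + 14)))/(-72886) = ((1/2)/27)*(-1/72886) = ((1/2)*(1/27))*(-1/72886) = (1/54)*(-1/72886) = -1/3935844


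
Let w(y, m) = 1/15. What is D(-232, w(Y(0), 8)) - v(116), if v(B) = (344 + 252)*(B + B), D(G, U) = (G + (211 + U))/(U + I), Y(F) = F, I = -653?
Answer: -677117827/4897 ≈ -1.3827e+5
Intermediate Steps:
w(y, m) = 1/15
D(G, U) = (211 + G + U)/(-653 + U) (D(G, U) = (G + (211 + U))/(U - 653) = (211 + G + U)/(-653 + U))
v(B) = 1192*B (v(B) = 596*(2*B) = 1192*B)
D(-232, w(Y(0), 8)) - v(116) = (211 - 232 + 1/15)/(-653 + 1/15) - 1192*116 = -314/15/(-9794/15) - 1*138272 = -15/9794*(-314/15) - 138272 = 157/4897 - 138272 = -677117827/4897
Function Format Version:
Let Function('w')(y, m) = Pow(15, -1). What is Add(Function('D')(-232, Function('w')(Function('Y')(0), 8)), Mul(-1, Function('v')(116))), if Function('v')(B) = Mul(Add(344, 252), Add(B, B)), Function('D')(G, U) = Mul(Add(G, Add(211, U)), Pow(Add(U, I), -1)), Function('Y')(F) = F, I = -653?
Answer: Rational(-677117827, 4897) ≈ -1.3827e+5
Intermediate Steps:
Function('w')(y, m) = Rational(1, 15)
Function('D')(G, U) = Mul(Pow(Add(-653, U), -1), Add(211, G, U)) (Function('D')(G, U) = Mul(Add(G, Add(211, U)), Pow(Add(U, -653), -1)) = Mul(Add(211, G, U), Pow(Add(-653, U), -1)) = Mul(Pow(Add(-653, U), -1), Add(211, G, U)))
Function('v')(B) = Mul(1192, B) (Function('v')(B) = Mul(596, Mul(2, B)) = Mul(1192, B))
Add(Function('D')(-232, Function('w')(Function('Y')(0), 8)), Mul(-1, Function('v')(116))) = Add(Mul(Pow(Add(-653, Rational(1, 15)), -1), Add(211, -232, Rational(1, 15))), Mul(-1, Mul(1192, 116))) = Add(Mul(Pow(Rational(-9794, 15), -1), Rational(-314, 15)), Mul(-1, 138272)) = Add(Mul(Rational(-15, 9794), Rational(-314, 15)), -138272) = Add(Rational(157, 4897), -138272) = Rational(-677117827, 4897)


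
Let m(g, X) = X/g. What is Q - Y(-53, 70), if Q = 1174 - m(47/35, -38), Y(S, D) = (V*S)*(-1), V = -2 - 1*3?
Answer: 68963/47 ≈ 1467.3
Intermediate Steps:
V = -5 (V = -2 - 3 = -5)
Y(S, D) = 5*S (Y(S, D) = -5*S*(-1) = 5*S)
Q = 56508/47 (Q = 1174 - (-38)/(47/35) = 1174 - (-38)/(47*(1/35)) = 1174 - (-38)/47/35 = 1174 - (-38)*35/47 = 1174 - 1*(-1330/47) = 1174 + 1330/47 = 56508/47 ≈ 1202.3)
Q - Y(-53, 70) = 56508/47 - 5*(-53) = 56508/47 - 1*(-265) = 56508/47 + 265 = 68963/47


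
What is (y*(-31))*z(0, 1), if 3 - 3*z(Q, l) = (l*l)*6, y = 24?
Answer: 744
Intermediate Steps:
z(Q, l) = 1 - 2*l² (z(Q, l) = 1 - l*l*6/3 = 1 - l²*6/3 = 1 - 2*l²)
(y*(-31))*z(0, 1) = (24*(-31))*(1 - 2*1²) = -744*(1 - 2*1) = -744*(1 - 2) = -744*(-1) = 744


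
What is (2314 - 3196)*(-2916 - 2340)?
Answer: 4635792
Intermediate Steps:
(2314 - 3196)*(-2916 - 2340) = -882*(-5256) = 4635792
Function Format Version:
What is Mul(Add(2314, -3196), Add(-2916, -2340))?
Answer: 4635792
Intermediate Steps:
Mul(Add(2314, -3196), Add(-2916, -2340)) = Mul(-882, -5256) = 4635792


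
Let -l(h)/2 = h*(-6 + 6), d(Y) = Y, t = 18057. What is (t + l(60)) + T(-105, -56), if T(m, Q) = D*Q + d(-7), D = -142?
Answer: 26002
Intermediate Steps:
T(m, Q) = -7 - 142*Q (T(m, Q) = -142*Q - 7 = -7 - 142*Q)
l(h) = 0 (l(h) = -2*h*(-6 + 6) = -2*h*0 = -2*0 = 0)
(t + l(60)) + T(-105, -56) = (18057 + 0) + (-7 - 142*(-56)) = 18057 + (-7 + 7952) = 18057 + 7945 = 26002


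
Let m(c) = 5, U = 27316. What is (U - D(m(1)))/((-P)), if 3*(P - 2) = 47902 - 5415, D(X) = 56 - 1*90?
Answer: -82050/42493 ≈ -1.9309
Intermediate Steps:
D(X) = -34 (D(X) = 56 - 90 = -34)
P = 42493/3 (P = 2 + (47902 - 5415)/3 = 2 + (⅓)*42487 = 2 + 42487/3 = 42493/3 ≈ 14164.)
(U - D(m(1)))/((-P)) = (27316 - 1*(-34))/((-1*42493/3)) = (27316 + 34)/(-42493/3) = 27350*(-3/42493) = -82050/42493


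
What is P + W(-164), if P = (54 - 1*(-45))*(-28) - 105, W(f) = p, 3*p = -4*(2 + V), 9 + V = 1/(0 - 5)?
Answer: -14337/5 ≈ -2867.4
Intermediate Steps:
V = -46/5 (V = -9 + 1/(0 - 5) = -9 + 1/(-5) = -9 - ⅕ = -46/5 ≈ -9.2000)
p = 48/5 (p = (-4*(2 - 46/5))/3 = (-4*(-36/5))/3 = (⅓)*(144/5) = 48/5 ≈ 9.6000)
W(f) = 48/5
P = -2877 (P = (54 + 45)*(-28) - 105 = 99*(-28) - 105 = -2772 - 105 = -2877)
P + W(-164) = -2877 + 48/5 = -14337/5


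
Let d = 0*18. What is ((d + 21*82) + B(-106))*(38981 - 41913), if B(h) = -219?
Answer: -4406796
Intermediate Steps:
d = 0
((d + 21*82) + B(-106))*(38981 - 41913) = ((0 + 21*82) - 219)*(38981 - 41913) = ((0 + 1722) - 219)*(-2932) = (1722 - 219)*(-2932) = 1503*(-2932) = -4406796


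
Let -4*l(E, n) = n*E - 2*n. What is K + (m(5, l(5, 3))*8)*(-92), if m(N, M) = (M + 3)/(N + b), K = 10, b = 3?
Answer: -59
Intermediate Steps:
l(E, n) = n/2 - E*n/4 (l(E, n) = -(n*E - 2*n)/4 = -(E*n - 2*n)/4 = -(-2*n + E*n)/4 = n/2 - E*n/4)
m(N, M) = (3 + M)/(3 + N) (m(N, M) = (M + 3)/(N + 3) = (3 + M)/(3 + N))
K + (m(5, l(5, 3))*8)*(-92) = 10 + (((3 + (¼)*3*(2 - 1*5))/(3 + 5))*8)*(-92) = 10 + (((3 + (¼)*3*(2 - 5))/8)*8)*(-92) = 10 + (((3 + (¼)*3*(-3))/8)*8)*(-92) = 10 + (((3 - 9/4)/8)*8)*(-92) = 10 + (((⅛)*(¾))*8)*(-92) = 10 + ((3/32)*8)*(-92) = 10 + (¾)*(-92) = 10 - 69 = -59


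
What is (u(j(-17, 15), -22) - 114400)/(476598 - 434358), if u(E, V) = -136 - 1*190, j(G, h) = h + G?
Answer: -19121/7040 ≈ -2.7160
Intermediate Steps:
j(G, h) = G + h
u(E, V) = -326 (u(E, V) = -136 - 190 = -326)
(u(j(-17, 15), -22) - 114400)/(476598 - 434358) = (-326 - 114400)/(476598 - 434358) = -114726/42240 = -114726*1/42240 = -19121/7040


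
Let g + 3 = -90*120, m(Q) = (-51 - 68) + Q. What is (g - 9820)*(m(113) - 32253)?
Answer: 665277357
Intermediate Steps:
m(Q) = -119 + Q
g = -10803 (g = -3 - 90*120 = -3 - 10800 = -10803)
(g - 9820)*(m(113) - 32253) = (-10803 - 9820)*((-119 + 113) - 32253) = -20623*(-6 - 32253) = -20623*(-32259) = 665277357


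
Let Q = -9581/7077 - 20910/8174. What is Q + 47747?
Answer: 1380906708571/28923699 ≈ 47743.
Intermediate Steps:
Q = -113147582/28923699 (Q = -9581*1/7077 - 20910*1/8174 = -9581/7077 - 10455/4087 = -113147582/28923699 ≈ -3.9119)
Q + 47747 = -113147582/28923699 + 47747 = 1380906708571/28923699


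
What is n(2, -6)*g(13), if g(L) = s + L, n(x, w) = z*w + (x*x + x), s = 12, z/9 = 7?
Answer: -9300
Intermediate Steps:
z = 63 (z = 9*7 = 63)
n(x, w) = x + x**2 + 63*w (n(x, w) = 63*w + (x*x + x) = 63*w + (x**2 + x) = 63*w + (x + x**2) = x + x**2 + 63*w)
g(L) = 12 + L
n(2, -6)*g(13) = (2 + 2**2 + 63*(-6))*(12 + 13) = (2 + 4 - 378)*25 = -372*25 = -9300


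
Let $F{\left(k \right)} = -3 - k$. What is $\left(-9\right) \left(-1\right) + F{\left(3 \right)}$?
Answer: $3$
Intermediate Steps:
$\left(-9\right) \left(-1\right) + F{\left(3 \right)} = \left(-9\right) \left(-1\right) - 6 = 9 - 6 = 3$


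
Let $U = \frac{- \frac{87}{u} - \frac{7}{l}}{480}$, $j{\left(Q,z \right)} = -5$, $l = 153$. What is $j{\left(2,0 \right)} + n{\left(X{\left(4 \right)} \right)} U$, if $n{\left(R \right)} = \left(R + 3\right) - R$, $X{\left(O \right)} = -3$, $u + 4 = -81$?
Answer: $- \frac{8989}{1800} \approx -4.9939$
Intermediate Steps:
$u = -85$ ($u = -4 - 81 = -85$)
$U = \frac{11}{5400}$ ($U = \frac{- \frac{87}{-85} - \frac{7}{153}}{480} = \left(\left(-87\right) \left(- \frac{1}{85}\right) - \frac{7}{153}\right) \frac{1}{480} = \left(\frac{87}{85} - \frac{7}{153}\right) \frac{1}{480} = \frac{44}{45} \cdot \frac{1}{480} = \frac{11}{5400} \approx 0.002037$)
$n{\left(R \right)} = 3$ ($n{\left(R \right)} = \left(3 + R\right) - R = 3$)
$j{\left(2,0 \right)} + n{\left(X{\left(4 \right)} \right)} U = -5 + 3 \cdot \frac{11}{5400} = -5 + \frac{11}{1800} = - \frac{8989}{1800}$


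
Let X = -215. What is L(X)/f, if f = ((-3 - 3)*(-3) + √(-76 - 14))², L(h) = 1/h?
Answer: I/(3870*(-13*I + 6*√10)) ≈ -6.35e-6 + 9.268e-6*I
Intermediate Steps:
f = (18 + 3*I*√10)² (f = (-6*(-3) + √(-90))² = (18 + 3*I*√10)² ≈ 234.0 + 341.53*I)
L(X)/f = 1/((-215)*(234 + 108*I*√10)) = -1/(215*(234 + 108*I*√10))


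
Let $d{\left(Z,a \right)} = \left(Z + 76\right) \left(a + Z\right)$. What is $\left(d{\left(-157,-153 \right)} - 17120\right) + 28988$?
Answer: $36978$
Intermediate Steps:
$d{\left(Z,a \right)} = \left(76 + Z\right) \left(Z + a\right)$
$\left(d{\left(-157,-153 \right)} - 17120\right) + 28988 = \left(\left(\left(-157\right)^{2} + 76 \left(-157\right) + 76 \left(-153\right) - -24021\right) - 17120\right) + 28988 = \left(\left(24649 - 11932 - 11628 + 24021\right) - 17120\right) + 28988 = \left(25110 - 17120\right) + 28988 = 7990 + 28988 = 36978$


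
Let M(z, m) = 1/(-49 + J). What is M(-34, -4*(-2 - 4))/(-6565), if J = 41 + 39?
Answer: -1/203515 ≈ -4.9136e-6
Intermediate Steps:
J = 80
M(z, m) = 1/31 (M(z, m) = 1/(-49 + 80) = 1/31)
M(-34, -4*(-2 - 4))/(-6565) = (1/31)/(-6565) = (1/31)*(-1/6565) = -1/203515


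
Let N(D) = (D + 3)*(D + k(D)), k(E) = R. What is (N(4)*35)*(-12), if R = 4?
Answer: -23520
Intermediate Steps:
k(E) = 4
N(D) = (3 + D)*(4 + D) (N(D) = (D + 3)*(D + 4) = (3 + D)*(4 + D))
(N(4)*35)*(-12) = ((12 + 4² + 7*4)*35)*(-12) = ((12 + 16 + 28)*35)*(-12) = (56*35)*(-12) = 1960*(-12) = -23520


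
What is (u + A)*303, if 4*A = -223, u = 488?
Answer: 523887/4 ≈ 1.3097e+5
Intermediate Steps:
A = -223/4 (A = (1/4)*(-223) = -223/4 ≈ -55.750)
(u + A)*303 = (488 - 223/4)*303 = (1729/4)*303 = 523887/4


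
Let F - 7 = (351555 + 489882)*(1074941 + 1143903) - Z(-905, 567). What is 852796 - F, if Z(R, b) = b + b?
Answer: -1867016584905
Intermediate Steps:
Z(R, b) = 2*b
F = 1867017437701 (F = 7 + ((351555 + 489882)*(1074941 + 1143903) - 2*567) = 7 + (841437*2218844 - 1*1134) = 7 + (1867017438828 - 1134) = 7 + 1867017437694 = 1867017437701)
852796 - F = 852796 - 1*1867017437701 = 852796 - 1867017437701 = -1867016584905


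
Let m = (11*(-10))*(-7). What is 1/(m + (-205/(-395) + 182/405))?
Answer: 31995/24667133 ≈ 0.0012971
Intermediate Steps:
m = 770 (m = -110*(-7) = 770)
1/(m + (-205/(-395) + 182/405)) = 1/(770 + (-205/(-395) + 182/405)) = 1/(770 + (-205*(-1/395) + 182*(1/405))) = 1/(770 + (41/79 + 182/405)) = 1/(770 + 30983/31995) = 1/(24667133/31995) = 31995/24667133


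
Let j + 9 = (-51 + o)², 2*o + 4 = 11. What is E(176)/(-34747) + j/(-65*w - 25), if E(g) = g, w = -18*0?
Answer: -312358383/3474700 ≈ -89.895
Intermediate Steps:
o = 7/2 (o = -2 + (½)*11 = -2 + 11/2 = 7/2 ≈ 3.5000)
w = 0
j = 8989/4 (j = -9 + (-51 + 7/2)² = -9 + (-95/2)² = -9 + 9025/4 = 8989/4 ≈ 2247.3)
E(176)/(-34747) + j/(-65*w - 25) = 176/(-34747) + 8989/(4*(-65*0 - 25)) = 176*(-1/34747) + 8989/(4*(0 - 25)) = -176/34747 + (8989/4)/(-25) = -176/34747 + (8989/4)*(-1/25) = -176/34747 - 8989/100 = -312358383/3474700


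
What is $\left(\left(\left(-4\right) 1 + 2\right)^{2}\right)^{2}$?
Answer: $16$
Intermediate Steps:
$\left(\left(\left(-4\right) 1 + 2\right)^{2}\right)^{2} = \left(\left(-4 + 2\right)^{2}\right)^{2} = \left(\left(-2\right)^{2}\right)^{2} = 4^{2} = 16$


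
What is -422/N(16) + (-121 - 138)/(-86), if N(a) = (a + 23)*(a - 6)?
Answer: 32359/16770 ≈ 1.9296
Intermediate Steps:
N(a) = (-6 + a)*(23 + a) (N(a) = (23 + a)*(-6 + a) = (-6 + a)*(23 + a))
-422/N(16) + (-121 - 138)/(-86) = -422/(-138 + 16² + 17*16) + (-121 - 138)/(-86) = -422/(-138 + 256 + 272) - 259*(-1/86) = -422/390 + 259/86 = -422*1/390 + 259/86 = -211/195 + 259/86 = 32359/16770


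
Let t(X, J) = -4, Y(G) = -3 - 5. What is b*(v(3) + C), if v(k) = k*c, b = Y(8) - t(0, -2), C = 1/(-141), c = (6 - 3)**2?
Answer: -15224/141 ≈ -107.97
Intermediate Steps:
Y(G) = -8
c = 9 (c = 3**2 = 9)
C = -1/141 ≈ -0.0070922
b = -4 (b = -8 - 1*(-4) = -8 + 4 = -4)
v(k) = 9*k (v(k) = k*9 = 9*k)
b*(v(3) + C) = -4*(9*3 - 1/141) = -4*(27 - 1/141) = -4*3806/141 = -15224/141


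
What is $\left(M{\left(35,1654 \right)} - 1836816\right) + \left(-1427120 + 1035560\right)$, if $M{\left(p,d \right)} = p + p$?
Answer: $-2228306$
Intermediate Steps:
$M{\left(p,d \right)} = 2 p$
$\left(M{\left(35,1654 \right)} - 1836816\right) + \left(-1427120 + 1035560\right) = \left(2 \cdot 35 - 1836816\right) + \left(-1427120 + 1035560\right) = \left(70 - 1836816\right) - 391560 = -1836746 - 391560 = -2228306$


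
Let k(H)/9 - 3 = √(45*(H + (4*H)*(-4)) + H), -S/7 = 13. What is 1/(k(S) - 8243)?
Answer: -316/2405177 - 9*√61334/62534602 ≈ -0.00016703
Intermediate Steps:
S = -91 (S = -7*13 = -91)
k(H) = 27 + 9*√674*√(-H) (k(H) = 27 + 9*√(45*(H + (4*H)*(-4)) + H) = 27 + 9*√(45*(H - 16*H) + H) = 27 + 9*√(45*(-15*H) + H) = 27 + 9*√(-675*H + H) = 27 + 9*√(-674*H) = 27 + 9*(√674*√(-H)) = 27 + 9*√674*√(-H))
1/(k(S) - 8243) = 1/((27 + 9*√674*√(-1*(-91))) - 8243) = 1/((27 + 9*√674*√91) - 8243) = 1/((27 + 9*√61334) - 8243) = 1/(-8216 + 9*√61334)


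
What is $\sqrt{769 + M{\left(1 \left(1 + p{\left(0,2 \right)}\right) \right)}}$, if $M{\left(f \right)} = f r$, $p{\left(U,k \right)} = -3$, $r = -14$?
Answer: $\sqrt{797} \approx 28.231$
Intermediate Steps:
$M{\left(f \right)} = - 14 f$ ($M{\left(f \right)} = f \left(-14\right) = - 14 f$)
$\sqrt{769 + M{\left(1 \left(1 + p{\left(0,2 \right)}\right) \right)}} = \sqrt{769 - 14 \cdot 1 \left(1 - 3\right)} = \sqrt{769 - 14 \cdot 1 \left(-2\right)} = \sqrt{769 - -28} = \sqrt{769 + 28} = \sqrt{797}$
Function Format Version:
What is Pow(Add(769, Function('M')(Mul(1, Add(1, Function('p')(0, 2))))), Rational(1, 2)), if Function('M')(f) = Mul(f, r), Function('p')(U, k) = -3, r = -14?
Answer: Pow(797, Rational(1, 2)) ≈ 28.231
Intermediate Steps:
Function('M')(f) = Mul(-14, f) (Function('M')(f) = Mul(f, -14) = Mul(-14, f))
Pow(Add(769, Function('M')(Mul(1, Add(1, Function('p')(0, 2))))), Rational(1, 2)) = Pow(Add(769, Mul(-14, Mul(1, Add(1, -3)))), Rational(1, 2)) = Pow(Add(769, Mul(-14, Mul(1, -2))), Rational(1, 2)) = Pow(Add(769, Mul(-14, -2)), Rational(1, 2)) = Pow(Add(769, 28), Rational(1, 2)) = Pow(797, Rational(1, 2))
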